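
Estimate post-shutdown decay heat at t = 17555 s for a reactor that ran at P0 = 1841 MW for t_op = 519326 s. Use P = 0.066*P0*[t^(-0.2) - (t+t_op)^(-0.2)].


P/P0 = 0.066 * [t^(-0.2) - (t + t_op)^(-0.2)]
P/P0 = 0.066 * [17555^(-0.2) - (17555 + 519326)^(-0.2)]
P/P0 = 0.066 * [0.1416184 - 0.07145365] = 0.004630874
P = 1841 * 0.004630874 = 8.5254 MW

8.5254


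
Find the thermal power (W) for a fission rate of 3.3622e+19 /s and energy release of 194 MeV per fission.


P = fission_rate * E_MeV * 1.602e-13
P = 3.3622e+19 * 194 * 1.602e-13
P = 1.0449e+09 W

1.0449e+09


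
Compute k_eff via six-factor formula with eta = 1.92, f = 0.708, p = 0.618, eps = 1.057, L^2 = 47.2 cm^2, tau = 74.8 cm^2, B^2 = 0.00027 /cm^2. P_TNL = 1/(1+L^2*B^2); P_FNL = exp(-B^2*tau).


k_inf = eta*f*p*eps = 1.92*0.708*0.618*1.057 = 0.8879693
P_TNL = 1/(1 + L^2*B^2) = 1/(1 + 47.2*0.00027) = 0.9874164
P_FNL = exp(-B^2*tau) = exp(-0.00027*74.8) = 0.9800066
k_eff = k_inf * P_TNL * P_FNL = 0.8879693 * 0.9874164 * 0.9800066
k_eff = 0.85927

0.85927


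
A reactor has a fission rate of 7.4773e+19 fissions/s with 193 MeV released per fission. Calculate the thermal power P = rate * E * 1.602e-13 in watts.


P = fission_rate * E_MeV * 1.602e-13
P = 7.4773e+19 * 193 * 1.602e-13
P = 2.3119e+09 W

2.3119e+09


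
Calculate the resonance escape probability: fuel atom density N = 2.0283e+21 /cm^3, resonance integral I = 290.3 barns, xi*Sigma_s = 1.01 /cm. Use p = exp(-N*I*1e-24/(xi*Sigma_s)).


p = exp(-N * I * 1e-24 / (xi*Sigma_s))
p = exp(-2.0283e+21 * 290.3 * 1e-24 / 1.01)
p = 0.55823

0.55823


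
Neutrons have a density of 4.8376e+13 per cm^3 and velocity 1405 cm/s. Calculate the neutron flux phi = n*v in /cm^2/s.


phi = n * v
phi = 4.8376e+13 * 1405
phi = 6.7968e+16 /cm^2/s

6.7968e+16


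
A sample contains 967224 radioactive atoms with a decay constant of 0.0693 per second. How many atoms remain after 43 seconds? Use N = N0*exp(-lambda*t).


N = N0 * exp(-lambda * t)
N = 967224 * exp(-0.0693 * 43)
N = 49133

49133


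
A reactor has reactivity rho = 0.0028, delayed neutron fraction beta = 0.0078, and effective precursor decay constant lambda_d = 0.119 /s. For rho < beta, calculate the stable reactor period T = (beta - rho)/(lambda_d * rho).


T = (beta - rho) / (lambda_d * rho)
T = (0.0078 - 0.0028) / (0.119 * 0.0028)
T = 15.006 s

15.006


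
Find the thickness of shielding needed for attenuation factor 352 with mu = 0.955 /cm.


x = ln(factor) / mu
x = ln(352) / 0.955
x = 6.1399 cm

6.1399


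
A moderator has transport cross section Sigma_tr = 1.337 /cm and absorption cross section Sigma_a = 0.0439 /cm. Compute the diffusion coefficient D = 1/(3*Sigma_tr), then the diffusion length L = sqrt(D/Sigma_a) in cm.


D = 1 / (3 * Sigma_tr) = 1 / (3 * 1.337) = 0.2493144 cm
L = sqrt(D / Sigma_a)
L = sqrt(0.2493144 / 0.0439)
L = 2.3831 cm

2.3831


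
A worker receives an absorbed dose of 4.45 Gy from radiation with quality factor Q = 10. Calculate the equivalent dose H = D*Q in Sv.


H = D * Q
H = 4.45 * 10
H = 44.500 Sv

44.500


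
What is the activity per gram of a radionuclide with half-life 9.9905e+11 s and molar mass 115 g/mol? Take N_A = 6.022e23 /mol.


lambda = ln(2) / t_half = ln(2) / 9.9905e+11 = 6.938063e-13 /s
SA = lambda * N_A / M
SA = 6.938063e-13 * 6.022e23 / 115
SA = 3.6331e+09 Bq/g

3.6331e+09


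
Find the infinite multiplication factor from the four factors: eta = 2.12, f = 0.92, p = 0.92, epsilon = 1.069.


k_inf = eta * f * p * epsilon
k_inf = 2.12 * 0.92 * 0.92 * 1.069
k_inf = 1.9182

1.9182


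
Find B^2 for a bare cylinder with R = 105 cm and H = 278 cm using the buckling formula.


B^2 = (2.405/R)^2 + (pi/H)^2
B^2 = (2.405/105)^2 + (pi/278)^2
B^2 = 6.5233e-04 /cm^2

6.5233e-04


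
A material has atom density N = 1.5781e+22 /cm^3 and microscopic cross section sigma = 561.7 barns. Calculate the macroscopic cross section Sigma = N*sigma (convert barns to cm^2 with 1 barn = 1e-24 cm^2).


Sigma = N * sigma_barns * 1e-24
Sigma = 1.5781e+22 * 561.7 * 1e-24
Sigma = 8.8642 /cm

8.8642


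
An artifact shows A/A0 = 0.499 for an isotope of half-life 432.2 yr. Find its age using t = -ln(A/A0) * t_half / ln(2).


lambda = ln(2) / t_half = ln(2) / 432.2 = 0.001603765 /yr
t = -ln(A/A0) / lambda
t = -ln(0.499) / 0.001603765
t = 433.45 yr

433.45


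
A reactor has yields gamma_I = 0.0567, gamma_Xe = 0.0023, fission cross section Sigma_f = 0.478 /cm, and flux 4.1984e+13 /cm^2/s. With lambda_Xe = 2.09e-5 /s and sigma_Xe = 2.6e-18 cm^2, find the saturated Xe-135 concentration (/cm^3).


Xe_eq = (gamma_I + gamma_Xe) * Sigma_f * phi / (lambda_Xe + sigma_Xe * phi)
Numerator = (0.0567 + 0.0023) * 0.478 * 4.1984e+13 = 1.184033e+12
Denominator = 2.09e-5 + 2.6e-18 * 4.1984e+13 = 1.300584e-04
Xe_eq = 1.184033e+12 / 1.300584e-04 = 9.1039e+15 /cm^3

9.1039e+15


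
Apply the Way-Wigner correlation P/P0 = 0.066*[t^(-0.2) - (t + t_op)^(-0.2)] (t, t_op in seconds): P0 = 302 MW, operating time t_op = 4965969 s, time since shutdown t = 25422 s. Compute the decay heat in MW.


P/P0 = 0.066 * [t^(-0.2) - (t + t_op)^(-0.2)]
P/P0 = 0.066 * [25422^(-0.2) - (25422 + 4965969)^(-0.2)]
P/P0 = 0.066 * [0.1315098 - 0.04574627] = 0.005660393
P = 302 * 0.005660393 = 1.7094 MW

1.7094


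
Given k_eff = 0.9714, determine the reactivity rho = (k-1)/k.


rho = (k_eff - 1) / k_eff
rho = (0.9714 - 1) / 0.9714
rho = -0.029442

-0.029442


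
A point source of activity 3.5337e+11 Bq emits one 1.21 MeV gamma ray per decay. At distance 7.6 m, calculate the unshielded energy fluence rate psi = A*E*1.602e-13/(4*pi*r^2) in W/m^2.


psi = A * E * 1.602e-13 / (4*pi*r^2)
psi = 3.5337e+11 * 1.21 * 1.602e-13 / (4*pi*7.6^2)
psi = 9.4371e-05 W/m^2

9.4371e-05


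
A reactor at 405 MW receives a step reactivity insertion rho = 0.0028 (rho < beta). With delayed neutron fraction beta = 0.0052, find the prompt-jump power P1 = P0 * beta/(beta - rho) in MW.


P1/P0 = beta / (beta - rho)
P1/P0 = 0.0052 / (0.0052 - 0.0028) = 2.166667
P1 = 405 * 2.166667 = 877.50 MW

877.50


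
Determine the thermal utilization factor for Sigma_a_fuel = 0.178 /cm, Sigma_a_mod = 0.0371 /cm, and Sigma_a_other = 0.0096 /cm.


f = Sigma_a_fuel / (Sigma_a_fuel + Sigma_a_mod + Sigma_a_other)
f = 0.178 / (0.178 + 0.0371 + 0.0096)
f = 0.79217

0.79217


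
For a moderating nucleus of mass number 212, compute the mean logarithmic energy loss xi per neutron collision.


xi = 1 + (A-1)^2/(2A) * ln((A-1)/(A+1))
xi = 1 + (212-1)^2/(2*212) * ln((212-1)/(212 +1))
xi = 0.0094044

0.0094044


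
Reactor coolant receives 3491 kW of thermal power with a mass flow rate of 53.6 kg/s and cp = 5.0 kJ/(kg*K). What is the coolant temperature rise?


dT = Q / (m_dot * cp)
dT = 3491 / (53.6 * 5.0)
dT = 13.026 C

13.026


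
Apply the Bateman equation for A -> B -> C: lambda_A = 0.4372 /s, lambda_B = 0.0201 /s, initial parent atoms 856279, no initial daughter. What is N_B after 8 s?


N_B(t) = lambda_A * N_A0 / (lambda_B - lambda_A) * [exp(-lambda_A*t) - exp(-lambda_B*t)]
exp(-0.4372*8) = 0.03026994; exp(-0.0201*8) = 0.8514623
N_B = 0.4372 * 856279 / (0.0201 - 0.4372) * (0.03026994 - 0.8514623)
N_B = 737055

737055


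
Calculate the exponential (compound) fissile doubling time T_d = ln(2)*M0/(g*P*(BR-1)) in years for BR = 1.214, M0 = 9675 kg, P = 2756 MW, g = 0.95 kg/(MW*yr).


Breeding gain G = BR - 1 = 1.214 - 1 = 0.214
Fissile production rate = g * P * G = 0.95 * 2756 * 0.214 = 560.2948 kg/yr
T_d = ln(2) * M0 / (g * P * G)
T_d = ln(2) * 9675 / 560.2948 = 11.969 yr

11.969


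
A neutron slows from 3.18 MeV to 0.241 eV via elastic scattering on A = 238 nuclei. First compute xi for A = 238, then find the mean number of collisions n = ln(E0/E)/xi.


xi = 1 + (A-1)^2/(2A)*ln((A-1)/(A+1)) = 0.008379872 (for A = 238)
n = ln(E0/E) / xi
n = ln(3.18e6 / 0.241) / 0.008379872
n = ln(1.319502e+07) / 0.008379872 = 1956.5

1956.5


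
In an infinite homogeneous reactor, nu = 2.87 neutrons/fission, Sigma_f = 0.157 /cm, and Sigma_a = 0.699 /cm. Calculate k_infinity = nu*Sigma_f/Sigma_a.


k_inf = nu * Sigma_f / Sigma_a
k_inf = 2.87 * 0.157 / 0.699
k_inf = 0.64462

0.64462


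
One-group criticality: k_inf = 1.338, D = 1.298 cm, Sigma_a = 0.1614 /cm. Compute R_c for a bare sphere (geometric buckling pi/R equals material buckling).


L^2 = D / Sigma_a = 1.298 / 0.1614 = 8.042131 cm^2
B_m^2 = (k_inf - 1) / L^2 = (1.338 - 1) / 8.042131 = 0.04202866 /cm^2
For a bare sphere: B_g = pi/R, so R_c = pi / sqrt(B_m^2)
R_c = pi / sqrt(0.04202866) = 15.324 cm

15.324


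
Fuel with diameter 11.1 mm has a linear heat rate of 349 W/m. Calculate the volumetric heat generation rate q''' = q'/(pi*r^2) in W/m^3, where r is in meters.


r = D / 2 / 1000 = 11.1 / 2 / 1000 = 0.00555 m
q''' = q' / (pi * r^2)
q''' = 349 / (pi * 0.00555^2)
q''' = 3.6065e+06 W/m^3

3.6065e+06


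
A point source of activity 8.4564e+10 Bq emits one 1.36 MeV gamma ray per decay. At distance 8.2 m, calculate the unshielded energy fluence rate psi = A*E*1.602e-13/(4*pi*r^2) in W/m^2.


psi = A * E * 1.602e-13 / (4*pi*r^2)
psi = 8.4564e+10 * 1.36 * 1.602e-13 / (4*pi*8.2^2)
psi = 2.1805e-05 W/m^2

2.1805e-05


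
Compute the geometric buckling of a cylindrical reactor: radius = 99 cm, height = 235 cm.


B^2 = (2.405/R)^2 + (pi/H)^2
B^2 = (2.405/99)^2 + (pi/235)^2
B^2 = 7.6886e-04 /cm^2

7.6886e-04


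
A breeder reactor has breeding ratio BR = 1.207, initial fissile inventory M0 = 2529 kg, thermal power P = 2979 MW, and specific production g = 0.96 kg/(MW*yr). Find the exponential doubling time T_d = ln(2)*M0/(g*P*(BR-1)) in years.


Breeding gain G = BR - 1 = 1.207 - 1 = 0.207
Fissile production rate = g * P * G = 0.96 * 2979 * 0.207 = 591.98688 kg/yr
T_d = ln(2) * M0 / (g * P * G)
T_d = ln(2) * 2529 / 591.98688 = 2.9612 yr

2.9612


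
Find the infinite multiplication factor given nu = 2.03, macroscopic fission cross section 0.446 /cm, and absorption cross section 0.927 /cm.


k_inf = nu * Sigma_f / Sigma_a
k_inf = 2.03 * 0.446 / 0.927
k_inf = 0.97668

0.97668


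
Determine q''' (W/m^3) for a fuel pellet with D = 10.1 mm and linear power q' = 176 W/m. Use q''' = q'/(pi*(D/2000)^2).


r = D / 2 / 1000 = 10.1 / 2 / 1000 = 0.00505 m
q''' = q' / (pi * r^2)
q''' = 176 / (pi * 0.00505^2)
q''' = 2.1967e+06 W/m^3

2.1967e+06


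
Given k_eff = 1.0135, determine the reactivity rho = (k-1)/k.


rho = (k_eff - 1) / k_eff
rho = (1.0135 - 1) / 1.0135
rho = 0.013320

0.013320


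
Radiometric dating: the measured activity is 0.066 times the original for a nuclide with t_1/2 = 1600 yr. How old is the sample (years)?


lambda = ln(2) / t_half = ln(2) / 1600 = 4.332170e-04 /yr
t = -ln(A/A0) / lambda
t = -ln(0.066) / 4.332170e-04
t = 6274.2 yr

6274.2


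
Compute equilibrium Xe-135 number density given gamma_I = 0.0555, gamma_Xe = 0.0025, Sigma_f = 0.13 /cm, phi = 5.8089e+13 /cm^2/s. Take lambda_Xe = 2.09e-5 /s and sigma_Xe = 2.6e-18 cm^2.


Xe_eq = (gamma_I + gamma_Xe) * Sigma_f * phi / (lambda_Xe + sigma_Xe * phi)
Numerator = (0.0555 + 0.0025) * 0.13 * 5.8089e+13 = 4.379911e+11
Denominator = 2.09e-5 + 2.6e-18 * 5.8089e+13 = 1.719314e-04
Xe_eq = 4.379911e+11 / 1.719314e-04 = 2.5475e+15 /cm^3

2.5475e+15


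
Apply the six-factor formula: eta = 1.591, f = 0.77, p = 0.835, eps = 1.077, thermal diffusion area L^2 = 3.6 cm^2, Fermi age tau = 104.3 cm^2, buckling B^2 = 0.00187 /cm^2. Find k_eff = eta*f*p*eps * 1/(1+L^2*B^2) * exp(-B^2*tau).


k_inf = eta*f*p*eps = 1.591*0.77*0.835*1.077 = 1.101699
P_TNL = 1/(1 + L^2*B^2) = 1/(1 + 3.6*0.00187) = 0.9933130
P_FNL = exp(-B^2*tau) = exp(-0.00187*104.3) = 0.8228009
k_eff = k_inf * P_TNL * P_FNL = 1.101699 * 0.9933130 * 0.8228009
k_eff = 0.90042

0.90042


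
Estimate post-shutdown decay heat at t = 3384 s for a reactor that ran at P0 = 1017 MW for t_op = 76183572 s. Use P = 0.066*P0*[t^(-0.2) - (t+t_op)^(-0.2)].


P/P0 = 0.066 * [t^(-0.2) - (t + t_op)^(-0.2)]
P/P0 = 0.066 * [3384^(-0.2) - (3384 + 76183572)^(-0.2)]
P/P0 = 0.066 * [0.1968403 - 0.02652308] = 0.01124094
P = 1017 * 0.01124094 = 11.432 MW

11.432


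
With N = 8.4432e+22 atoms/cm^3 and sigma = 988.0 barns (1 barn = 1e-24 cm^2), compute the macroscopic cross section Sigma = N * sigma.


Sigma = N * sigma_barns * 1e-24
Sigma = 8.4432e+22 * 988.0 * 1e-24
Sigma = 83.419 /cm

83.419


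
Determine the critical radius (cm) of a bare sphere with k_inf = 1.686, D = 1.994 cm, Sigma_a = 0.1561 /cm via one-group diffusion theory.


L^2 = D / Sigma_a = 1.994 / 0.1561 = 12.77386 cm^2
B_m^2 = (k_inf - 1) / L^2 = (1.686 - 1) / 12.77386 = 0.05370342 /cm^2
For a bare sphere: B_g = pi/R, so R_c = pi / sqrt(B_m^2)
R_c = pi / sqrt(0.05370342) = 13.557 cm

13.557


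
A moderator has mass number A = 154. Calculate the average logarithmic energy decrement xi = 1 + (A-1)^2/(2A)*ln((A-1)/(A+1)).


xi = 1 + (A-1)^2/(2A) * ln((A-1)/(A+1))
xi = 1 + (154-1)^2/(2*154) * ln((154-1)/(154 +1))
xi = 0.012931

0.012931


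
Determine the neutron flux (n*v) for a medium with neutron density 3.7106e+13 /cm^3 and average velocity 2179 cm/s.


phi = n * v
phi = 3.7106e+13 * 2179
phi = 8.0854e+16 /cm^2/s

8.0854e+16


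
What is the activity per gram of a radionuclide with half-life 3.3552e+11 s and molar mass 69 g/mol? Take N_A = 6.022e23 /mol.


lambda = ln(2) / t_half = ln(2) / 3.3552e+11 = 2.065889e-12 /s
SA = lambda * N_A / M
SA = 2.065889e-12 * 6.022e23 / 69
SA = 1.8030e+10 Bq/g

1.8030e+10


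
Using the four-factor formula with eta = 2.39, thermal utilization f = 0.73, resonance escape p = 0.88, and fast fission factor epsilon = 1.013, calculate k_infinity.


k_inf = eta * f * p * epsilon
k_inf = 2.39 * 0.73 * 0.88 * 1.013
k_inf = 1.5553

1.5553


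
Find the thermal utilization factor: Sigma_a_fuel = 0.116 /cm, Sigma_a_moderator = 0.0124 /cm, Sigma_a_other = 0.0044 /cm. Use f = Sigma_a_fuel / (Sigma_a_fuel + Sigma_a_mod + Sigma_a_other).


f = Sigma_a_fuel / (Sigma_a_fuel + Sigma_a_mod + Sigma_a_other)
f = 0.116 / (0.116 + 0.0124 + 0.0044)
f = 0.87349

0.87349


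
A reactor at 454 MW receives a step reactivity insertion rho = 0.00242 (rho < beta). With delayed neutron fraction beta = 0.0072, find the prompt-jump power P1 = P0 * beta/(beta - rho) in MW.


P1/P0 = beta / (beta - rho)
P1/P0 = 0.0072 / (0.0072 - 0.00242) = 1.506276
P1 = 454 * 1.506276 = 683.85 MW

683.85


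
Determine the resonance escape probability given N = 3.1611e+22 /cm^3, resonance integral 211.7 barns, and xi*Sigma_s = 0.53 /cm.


p = exp(-N * I * 1e-24 / (xi*Sigma_s))
p = exp(-3.1611e+22 * 211.7 * 1e-24 / 0.53)
p = 3.2838e-06

3.2838e-06


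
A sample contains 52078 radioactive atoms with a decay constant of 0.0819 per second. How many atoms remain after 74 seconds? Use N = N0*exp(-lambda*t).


N = N0 * exp(-lambda * t)
N = 52078 * exp(-0.0819 * 74)
N = 121.50

121.50


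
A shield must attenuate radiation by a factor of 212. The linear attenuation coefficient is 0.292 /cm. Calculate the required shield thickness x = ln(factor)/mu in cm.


x = ln(factor) / mu
x = ln(212) / 0.292
x = 18.344 cm

18.344


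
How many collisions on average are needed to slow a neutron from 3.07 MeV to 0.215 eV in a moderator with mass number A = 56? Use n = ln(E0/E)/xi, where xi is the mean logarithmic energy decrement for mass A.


xi = 1 + (A-1)^2/(2A)*ln((A-1)/(A+1)) = 0.03529286 (for A = 56)
n = ln(E0/E) / xi
n = ln(3.07e6 / 0.215) / 0.03529286
n = ln(1.427907e+07) / 0.03529286 = 466.79

466.79


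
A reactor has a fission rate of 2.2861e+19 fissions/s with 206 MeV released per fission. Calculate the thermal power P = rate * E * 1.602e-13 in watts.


P = fission_rate * E_MeV * 1.602e-13
P = 2.2861e+19 * 206 * 1.602e-13
P = 7.5444e+08 W

7.5444e+08


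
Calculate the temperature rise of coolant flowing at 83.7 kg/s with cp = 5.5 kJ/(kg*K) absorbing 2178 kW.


dT = Q / (m_dot * cp)
dT = 2178 / (83.7 * 5.5)
dT = 4.7312 C

4.7312


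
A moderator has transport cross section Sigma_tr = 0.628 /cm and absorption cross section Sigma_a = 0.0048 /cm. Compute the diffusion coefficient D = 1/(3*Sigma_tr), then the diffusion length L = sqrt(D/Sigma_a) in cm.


D = 1 / (3 * Sigma_tr) = 1 / (3 * 0.628) = 0.5307856 cm
L = sqrt(D / Sigma_a)
L = sqrt(0.5307856 / 0.0048)
L = 10.516 cm

10.516


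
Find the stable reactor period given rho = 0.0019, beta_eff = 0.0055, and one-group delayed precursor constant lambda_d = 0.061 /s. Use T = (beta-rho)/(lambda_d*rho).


T = (beta - rho) / (lambda_d * rho)
T = (0.0055 - 0.0019) / (0.061 * 0.0019)
T = 31.061 s

31.061


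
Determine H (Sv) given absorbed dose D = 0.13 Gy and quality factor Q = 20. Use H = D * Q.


H = D * Q
H = 0.13 * 20
H = 2.6000 Sv

2.6000


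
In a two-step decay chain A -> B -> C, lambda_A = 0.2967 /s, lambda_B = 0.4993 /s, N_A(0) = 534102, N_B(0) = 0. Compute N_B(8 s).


N_B(t) = lambda_A * N_A0 / (lambda_B - lambda_A) * [exp(-lambda_A*t) - exp(-lambda_B*t)]
exp(-0.2967*8) = 0.09314480; exp(-0.4993*8) = 0.01841849
N_B = 0.2967 * 534102 / (0.4993 - 0.2967) * (0.09314480 - 0.01841849)
N_B = 58449

58449


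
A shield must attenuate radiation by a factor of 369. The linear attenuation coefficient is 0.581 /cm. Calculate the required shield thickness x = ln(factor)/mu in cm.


x = ln(factor) / mu
x = ln(369) / 0.581
x = 10.173 cm

10.173


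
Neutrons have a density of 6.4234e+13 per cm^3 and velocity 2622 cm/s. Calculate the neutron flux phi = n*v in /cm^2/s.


phi = n * v
phi = 6.4234e+13 * 2622
phi = 1.6842e+17 /cm^2/s

1.6842e+17


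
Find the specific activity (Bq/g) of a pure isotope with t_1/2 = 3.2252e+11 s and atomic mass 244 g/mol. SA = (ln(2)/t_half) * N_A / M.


lambda = ln(2) / t_half = ln(2) / 3.2252e+11 = 2.149160e-12 /s
SA = lambda * N_A / M
SA = 2.149160e-12 * 6.022e23 / 244
SA = 5.3042e+09 Bq/g

5.3042e+09


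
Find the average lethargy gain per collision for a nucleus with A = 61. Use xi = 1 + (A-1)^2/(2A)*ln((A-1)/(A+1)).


xi = 1 + (A-1)^2/(2A) * ln((A-1)/(A+1))
xi = 1 + (61-1)^2/(2*61) * ln((61-1)/(61 +1))
xi = 0.032431

0.032431


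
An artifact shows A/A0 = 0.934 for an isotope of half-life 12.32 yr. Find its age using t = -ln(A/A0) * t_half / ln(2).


lambda = ln(2) / t_half = ln(2) / 12.32 = 0.05626195 /yr
t = -ln(A/A0) / lambda
t = -ln(0.934) / 0.05626195
t = 1.2136 yr

1.2136


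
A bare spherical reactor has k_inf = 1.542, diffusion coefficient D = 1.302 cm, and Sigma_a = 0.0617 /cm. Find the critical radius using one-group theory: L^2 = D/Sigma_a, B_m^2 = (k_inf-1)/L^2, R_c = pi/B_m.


L^2 = D / Sigma_a = 1.302 / 0.0617 = 21.10211 cm^2
B_m^2 = (k_inf - 1) / L^2 = (1.542 - 1) / 21.10211 = 0.02568464 /cm^2
For a bare sphere: B_g = pi/R, so R_c = pi / sqrt(B_m^2)
R_c = pi / sqrt(0.02568464) = 19.603 cm

19.603


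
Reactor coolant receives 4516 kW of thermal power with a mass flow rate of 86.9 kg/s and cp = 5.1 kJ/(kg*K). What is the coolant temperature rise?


dT = Q / (m_dot * cp)
dT = 4516 / (86.9 * 5.1)
dT = 10.190 C

10.190


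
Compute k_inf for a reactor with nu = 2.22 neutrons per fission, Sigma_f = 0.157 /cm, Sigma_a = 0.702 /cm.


k_inf = nu * Sigma_f / Sigma_a
k_inf = 2.22 * 0.157 / 0.702
k_inf = 0.49650

0.49650


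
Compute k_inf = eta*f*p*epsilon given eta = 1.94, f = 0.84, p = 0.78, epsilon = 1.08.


k_inf = eta * f * p * epsilon
k_inf = 1.94 * 0.84 * 0.78 * 1.08
k_inf = 1.3728

1.3728


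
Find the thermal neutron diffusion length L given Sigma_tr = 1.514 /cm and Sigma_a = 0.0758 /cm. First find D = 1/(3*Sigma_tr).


D = 1 / (3 * Sigma_tr) = 1 / (3 * 1.514) = 0.2201673 cm
L = sqrt(D / Sigma_a)
L = sqrt(0.2201673 / 0.0758)
L = 1.7043 cm

1.7043


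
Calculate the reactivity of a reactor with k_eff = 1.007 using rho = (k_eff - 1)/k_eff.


rho = (k_eff - 1) / k_eff
rho = (1.007 - 1) / 1.007
rho = 0.0069513

0.0069513


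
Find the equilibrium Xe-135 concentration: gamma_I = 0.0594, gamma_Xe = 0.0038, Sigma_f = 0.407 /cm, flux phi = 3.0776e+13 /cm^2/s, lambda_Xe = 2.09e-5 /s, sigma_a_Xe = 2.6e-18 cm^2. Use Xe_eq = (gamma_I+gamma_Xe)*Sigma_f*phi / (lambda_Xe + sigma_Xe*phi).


Xe_eq = (gamma_I + gamma_Xe) * Sigma_f * phi / (lambda_Xe + sigma_Xe * phi)
Numerator = (0.0594 + 0.0038) * 0.407 * 3.0776e+13 = 7.916326e+11
Denominator = 2.09e-5 + 2.6e-18 * 3.0776e+13 = 1.009176e-04
Xe_eq = 7.916326e+11 / 1.009176e-04 = 7.8443e+15 /cm^3

7.8443e+15


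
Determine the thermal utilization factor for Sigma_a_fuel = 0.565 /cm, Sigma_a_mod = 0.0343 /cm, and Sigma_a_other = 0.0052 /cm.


f = Sigma_a_fuel / (Sigma_a_fuel + Sigma_a_mod + Sigma_a_other)
f = 0.565 / (0.565 + 0.0343 + 0.0052)
f = 0.93466

0.93466


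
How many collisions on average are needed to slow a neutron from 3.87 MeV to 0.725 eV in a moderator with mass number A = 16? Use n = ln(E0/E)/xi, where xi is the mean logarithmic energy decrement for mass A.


xi = 1 + (A-1)^2/(2A)*ln((A-1)/(A+1)) = 0.1199467 (for A = 16)
n = ln(E0/E) / xi
n = ln(3.87e6 / 0.725) / 0.1199467
n = ln(5.337931e+06) / 0.1199467 = 129.14

129.14


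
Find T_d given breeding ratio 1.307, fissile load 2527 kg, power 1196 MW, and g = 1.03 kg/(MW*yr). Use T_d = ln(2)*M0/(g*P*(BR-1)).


Breeding gain G = BR - 1 = 1.307 - 1 = 0.307
Fissile production rate = g * P * G = 1.03 * 1196 * 0.307 = 378.18716 kg/yr
T_d = ln(2) * M0 / (g * P * G)
T_d = ln(2) * 2527 / 378.18716 = 4.6315 yr

4.6315


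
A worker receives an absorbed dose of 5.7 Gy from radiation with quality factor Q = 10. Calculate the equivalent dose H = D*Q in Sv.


H = D * Q
H = 5.7 * 10
H = 57.000 Sv

57.000


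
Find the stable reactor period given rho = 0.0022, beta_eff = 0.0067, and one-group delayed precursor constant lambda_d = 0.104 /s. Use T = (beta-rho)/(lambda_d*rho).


T = (beta - rho) / (lambda_d * rho)
T = (0.0067 - 0.0022) / (0.104 * 0.0022)
T = 19.668 s

19.668


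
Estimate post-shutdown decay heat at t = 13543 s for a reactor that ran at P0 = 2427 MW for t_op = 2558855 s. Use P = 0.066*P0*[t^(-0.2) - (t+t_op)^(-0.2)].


P/P0 = 0.066 * [t^(-0.2) - (t + t_op)^(-0.2)]
P/P0 = 0.066 * [13543^(-0.2) - (13543 + 2558855)^(-0.2)]
P/P0 = 0.066 * [0.1491616 - 0.05223148] = 0.006397388
P = 2427 * 0.006397388 = 15.526 MW

15.526


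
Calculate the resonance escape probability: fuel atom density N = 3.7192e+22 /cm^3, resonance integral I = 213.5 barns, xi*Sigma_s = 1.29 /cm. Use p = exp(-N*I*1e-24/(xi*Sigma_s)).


p = exp(-N * I * 1e-24 / (xi*Sigma_s))
p = exp(-3.7192e+22 * 213.5 * 1e-24 / 1.29)
p = 0.0021219

0.0021219


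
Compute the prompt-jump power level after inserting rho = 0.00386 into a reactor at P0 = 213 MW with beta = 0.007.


P1/P0 = beta / (beta - rho)
P1/P0 = 0.007 / (0.007 - 0.00386) = 2.229299
P1 = 213 * 2.229299 = 474.84 MW

474.84


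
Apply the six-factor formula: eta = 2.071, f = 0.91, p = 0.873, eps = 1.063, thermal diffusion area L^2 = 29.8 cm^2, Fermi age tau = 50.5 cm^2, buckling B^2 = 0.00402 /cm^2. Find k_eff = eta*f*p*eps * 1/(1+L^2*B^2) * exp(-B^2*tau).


k_inf = eta*f*p*eps = 2.071*0.91*0.873*1.063 = 1.748916
P_TNL = 1/(1 + L^2*B^2) = 1/(1 + 29.8*0.00402) = 0.8930198
P_FNL = exp(-B^2*tau) = exp(-0.00402*50.5) = 0.8162701
k_eff = k_inf * P_TNL * P_FNL = 1.748916 * 0.8930198 * 0.8162701
k_eff = 1.2749

1.2749


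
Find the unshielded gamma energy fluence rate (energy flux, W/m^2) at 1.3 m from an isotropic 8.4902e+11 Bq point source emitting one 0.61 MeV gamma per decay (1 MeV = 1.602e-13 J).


psi = A * E * 1.602e-13 / (4*pi*r^2)
psi = 8.4902e+11 * 0.61 * 1.602e-13 / (4*pi*1.3^2)
psi = 0.0039067 W/m^2

0.0039067


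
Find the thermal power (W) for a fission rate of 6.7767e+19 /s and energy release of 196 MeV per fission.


P = fission_rate * E_MeV * 1.602e-13
P = 6.7767e+19 * 196 * 1.602e-13
P = 2.1278e+09 W

2.1278e+09


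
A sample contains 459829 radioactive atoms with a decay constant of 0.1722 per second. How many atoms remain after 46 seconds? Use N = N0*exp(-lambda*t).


N = N0 * exp(-lambda * t)
N = 459829 * exp(-0.1722 * 46)
N = 166.90

166.90


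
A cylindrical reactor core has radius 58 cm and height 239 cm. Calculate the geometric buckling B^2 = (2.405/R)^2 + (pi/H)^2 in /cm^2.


B^2 = (2.405/R)^2 + (pi/H)^2
B^2 = (2.405/58)^2 + (pi/239)^2
B^2 = 0.0018922 /cm^2

0.0018922


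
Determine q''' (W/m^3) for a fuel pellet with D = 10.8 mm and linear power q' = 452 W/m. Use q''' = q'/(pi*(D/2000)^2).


r = D / 2 / 1000 = 10.8 / 2 / 1000 = 0.0054 m
q''' = q' / (pi * r^2)
q''' = 452 / (pi * 0.0054^2)
q''' = 4.9340e+06 W/m^3

4.9340e+06


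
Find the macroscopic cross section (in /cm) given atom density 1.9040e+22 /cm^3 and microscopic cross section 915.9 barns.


Sigma = N * sigma_barns * 1e-24
Sigma = 1.9040e+22 * 915.9 * 1e-24
Sigma = 17.439 /cm

17.439


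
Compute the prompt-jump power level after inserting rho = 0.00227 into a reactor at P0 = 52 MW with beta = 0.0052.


P1/P0 = beta / (beta - rho)
P1/P0 = 0.0052 / (0.0052 - 0.00227) = 1.774744
P1 = 52 * 1.774744 = 92.287 MW

92.287


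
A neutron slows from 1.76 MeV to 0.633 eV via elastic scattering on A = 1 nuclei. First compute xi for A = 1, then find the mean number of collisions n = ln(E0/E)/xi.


xi = 1 + (A-1)^2/(2A)*ln((A-1)/(A+1)) = 1 (for A = 1)
n = ln(E0/E) / xi
n = ln(1.76e6 / 0.633) / 1
n = ln(2.780411e+06) / 1 = 14.838

14.838


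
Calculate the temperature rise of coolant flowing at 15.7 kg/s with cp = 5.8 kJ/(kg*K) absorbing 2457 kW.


dT = Q / (m_dot * cp)
dT = 2457 / (15.7 * 5.8)
dT = 26.982 C

26.982


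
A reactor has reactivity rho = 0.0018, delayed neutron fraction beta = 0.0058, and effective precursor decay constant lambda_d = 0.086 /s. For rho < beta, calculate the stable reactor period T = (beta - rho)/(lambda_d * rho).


T = (beta - rho) / (lambda_d * rho)
T = (0.0058 - 0.0018) / (0.086 * 0.0018)
T = 25.840 s

25.840


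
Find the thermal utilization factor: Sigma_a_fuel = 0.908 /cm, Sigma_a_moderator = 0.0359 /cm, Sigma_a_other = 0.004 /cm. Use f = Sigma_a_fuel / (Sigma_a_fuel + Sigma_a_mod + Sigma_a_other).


f = Sigma_a_fuel / (Sigma_a_fuel + Sigma_a_mod + Sigma_a_other)
f = 0.908 / (0.908 + 0.0359 + 0.004)
f = 0.95791

0.95791


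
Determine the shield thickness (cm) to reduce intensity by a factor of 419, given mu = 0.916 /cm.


x = ln(factor) / mu
x = ln(419) / 0.916
x = 6.5916 cm

6.5916


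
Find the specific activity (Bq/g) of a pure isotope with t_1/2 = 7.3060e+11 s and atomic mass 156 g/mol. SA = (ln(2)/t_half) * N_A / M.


lambda = ln(2) / t_half = ln(2) / 7.3060e+11 = 9.487369e-13 /s
SA = lambda * N_A / M
SA = 9.487369e-13 * 6.022e23 / 156
SA = 3.6624e+09 Bq/g

3.6624e+09


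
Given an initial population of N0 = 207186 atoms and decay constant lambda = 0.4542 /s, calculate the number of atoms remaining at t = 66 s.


N = N0 * exp(-lambda * t)
N = 207186 * exp(-0.4542 * 66)
N = 1.9835e-08

1.9835e-08


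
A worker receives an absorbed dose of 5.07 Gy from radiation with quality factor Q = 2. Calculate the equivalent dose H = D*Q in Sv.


H = D * Q
H = 5.07 * 2
H = 10.140 Sv

10.140


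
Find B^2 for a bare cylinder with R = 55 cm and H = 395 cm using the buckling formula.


B^2 = (2.405/R)^2 + (pi/H)^2
B^2 = (2.405/55)^2 + (pi/395)^2
B^2 = 0.0019753 /cm^2

0.0019753


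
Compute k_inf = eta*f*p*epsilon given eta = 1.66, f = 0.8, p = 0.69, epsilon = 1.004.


k_inf = eta * f * p * epsilon
k_inf = 1.66 * 0.8 * 0.69 * 1.004
k_inf = 0.91999

0.91999


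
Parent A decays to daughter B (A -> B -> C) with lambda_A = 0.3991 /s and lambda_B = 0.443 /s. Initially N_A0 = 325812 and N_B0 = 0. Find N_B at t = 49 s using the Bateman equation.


N_B(t) = lambda_A * N_A0 / (lambda_B - lambda_A) * [exp(-lambda_A*t) - exp(-lambda_B*t)]
exp(-0.3991*49) = 3.213517e-09; exp(-0.443*49) = 3.739122e-10
N_B = 0.3991 * 325812 / (0.443 - 0.3991) * (3.213517e-09 - 3.739122e-10)
N_B = 0.0084109

0.0084109


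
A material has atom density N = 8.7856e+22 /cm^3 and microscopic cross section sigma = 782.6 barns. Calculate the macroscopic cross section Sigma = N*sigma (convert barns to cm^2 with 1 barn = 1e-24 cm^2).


Sigma = N * sigma_barns * 1e-24
Sigma = 8.7856e+22 * 782.6 * 1e-24
Sigma = 68.756 /cm

68.756


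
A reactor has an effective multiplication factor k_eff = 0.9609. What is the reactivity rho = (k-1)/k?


rho = (k_eff - 1) / k_eff
rho = (0.9609 - 1) / 0.9609
rho = -0.040691

-0.040691


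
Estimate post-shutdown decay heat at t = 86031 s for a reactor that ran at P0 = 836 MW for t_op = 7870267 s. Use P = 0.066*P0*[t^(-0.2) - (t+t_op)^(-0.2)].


P/P0 = 0.066 * [t^(-0.2) - (t + t_op)^(-0.2)]
P/P0 = 0.066 * [86031^(-0.2) - (86031 + 7870267)^(-0.2)]
P/P0 = 0.066 * [0.1030550 - 0.04167329] = 0.004051193
P = 836 * 0.004051193 = 3.3868 MW

3.3868


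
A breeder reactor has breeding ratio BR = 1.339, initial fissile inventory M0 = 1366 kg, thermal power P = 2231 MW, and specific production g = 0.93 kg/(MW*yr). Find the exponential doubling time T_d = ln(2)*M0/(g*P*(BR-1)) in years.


Breeding gain G = BR - 1 = 1.339 - 1 = 0.339
Fissile production rate = g * P * G = 0.93 * 2231 * 0.339 = 703.36737 kg/yr
T_d = ln(2) * M0 / (g * P * G)
T_d = ln(2) * 1366 / 703.36737 = 1.3462 yr

1.3462


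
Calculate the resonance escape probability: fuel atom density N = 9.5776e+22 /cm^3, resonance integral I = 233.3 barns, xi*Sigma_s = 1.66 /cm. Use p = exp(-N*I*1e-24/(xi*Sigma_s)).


p = exp(-N * I * 1e-24 / (xi*Sigma_s))
p = exp(-9.5776e+22 * 233.3 * 1e-24 / 1.66)
p = 1.4261e-06

1.4261e-06


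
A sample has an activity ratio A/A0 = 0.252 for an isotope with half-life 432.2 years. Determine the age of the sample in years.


lambda = ln(2) / t_half = ln(2) / 432.2 = 0.001603765 /yr
t = -ln(A/A0) / lambda
t = -ln(0.252) / 0.001603765
t = 859.43 yr

859.43


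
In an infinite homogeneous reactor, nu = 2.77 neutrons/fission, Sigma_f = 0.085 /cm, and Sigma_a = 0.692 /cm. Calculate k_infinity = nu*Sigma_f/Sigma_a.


k_inf = nu * Sigma_f / Sigma_a
k_inf = 2.77 * 0.085 / 0.692
k_inf = 0.34025

0.34025


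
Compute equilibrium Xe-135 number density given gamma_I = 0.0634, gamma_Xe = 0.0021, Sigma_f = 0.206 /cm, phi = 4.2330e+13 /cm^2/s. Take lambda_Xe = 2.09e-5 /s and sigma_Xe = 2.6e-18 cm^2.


Xe_eq = (gamma_I + gamma_Xe) * Sigma_f * phi / (lambda_Xe + sigma_Xe * phi)
Numerator = (0.0634 + 0.0021) * 0.206 * 4.2330e+13 = 5.711587e+11
Denominator = 2.09e-5 + 2.6e-18 * 4.2330e+13 = 1.309580e-04
Xe_eq = 5.711587e+11 / 1.309580e-04 = 4.3614e+15 /cm^3

4.3614e+15


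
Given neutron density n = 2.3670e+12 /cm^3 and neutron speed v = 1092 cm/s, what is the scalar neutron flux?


phi = n * v
phi = 2.3670e+12 * 1092
phi = 2.5848e+15 /cm^2/s

2.5848e+15


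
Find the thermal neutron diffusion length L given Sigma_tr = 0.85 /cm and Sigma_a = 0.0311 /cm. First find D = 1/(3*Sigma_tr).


D = 1 / (3 * Sigma_tr) = 1 / (3 * 0.85) = 0.3921569 cm
L = sqrt(D / Sigma_a)
L = sqrt(0.3921569 / 0.0311)
L = 3.5510 cm

3.5510


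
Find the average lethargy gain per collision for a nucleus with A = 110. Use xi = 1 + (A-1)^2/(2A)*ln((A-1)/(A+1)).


xi = 1 + (A-1)^2/(2A) * ln((A-1)/(A+1))
xi = 1 + (110-1)^2/(2*110) * ln((110-1)/(110 +1))
xi = 0.018072

0.018072


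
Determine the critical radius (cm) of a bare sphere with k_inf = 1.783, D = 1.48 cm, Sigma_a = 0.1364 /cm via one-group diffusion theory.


L^2 = D / Sigma_a = 1.48 / 0.1364 = 10.85044 cm^2
B_m^2 = (k_inf - 1) / L^2 = (1.783 - 1) / 10.85044 = 0.07216297 /cm^2
For a bare sphere: B_g = pi/R, so R_c = pi / sqrt(B_m^2)
R_c = pi / sqrt(0.07216297) = 11.695 cm

11.695


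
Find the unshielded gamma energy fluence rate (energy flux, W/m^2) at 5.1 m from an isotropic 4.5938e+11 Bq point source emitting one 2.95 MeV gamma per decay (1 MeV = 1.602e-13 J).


psi = A * E * 1.602e-13 / (4*pi*r^2)
psi = 4.5938e+11 * 2.95 * 1.602e-13 / (4*pi*5.1^2)
psi = 6.6421e-04 W/m^2

6.6421e-04


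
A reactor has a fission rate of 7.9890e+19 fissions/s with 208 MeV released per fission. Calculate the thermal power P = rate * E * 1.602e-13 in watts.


P = fission_rate * E_MeV * 1.602e-13
P = 7.9890e+19 * 208 * 1.602e-13
P = 2.6621e+09 W

2.6621e+09


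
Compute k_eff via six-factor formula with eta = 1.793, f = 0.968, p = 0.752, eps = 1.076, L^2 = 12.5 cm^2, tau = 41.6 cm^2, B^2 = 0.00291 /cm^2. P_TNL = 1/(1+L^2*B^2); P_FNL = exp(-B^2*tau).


k_inf = eta*f*p*eps = 1.793*0.968*0.752*1.076 = 1.404384
P_TNL = 1/(1 + L^2*B^2) = 1/(1 + 12.5*0.00291) = 0.9649017
P_FNL = exp(-B^2*tau) = exp(-0.00291*41.6) = 0.8859843
k_eff = k_inf * P_TNL * P_FNL = 1.404384 * 0.9649017 * 0.8859843
k_eff = 1.2006

1.2006


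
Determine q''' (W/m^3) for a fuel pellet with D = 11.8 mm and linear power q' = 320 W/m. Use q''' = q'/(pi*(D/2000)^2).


r = D / 2 / 1000 = 11.8 / 2 / 1000 = 0.0059 m
q''' = q' / (pi * r^2)
q''' = 320 / (pi * 0.0059^2)
q''' = 2.9261e+06 W/m^3

2.9261e+06


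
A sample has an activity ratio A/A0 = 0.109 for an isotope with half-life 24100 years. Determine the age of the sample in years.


lambda = ln(2) / t_half = ln(2) / 24100 = 2.876129e-05 /yr
t = -ln(A/A0) / lambda
t = -ln(0.109) / 2.876129e-05
t = 77062 yr

77062


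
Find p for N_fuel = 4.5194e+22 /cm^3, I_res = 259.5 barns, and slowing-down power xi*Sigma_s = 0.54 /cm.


p = exp(-N * I * 1e-24 / (xi*Sigma_s))
p = exp(-4.5194e+22 * 259.5 * 1e-24 / 0.54)
p = 3.6974e-10

3.6974e-10


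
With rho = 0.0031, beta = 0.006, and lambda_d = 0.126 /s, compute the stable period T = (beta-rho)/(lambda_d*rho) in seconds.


T = (beta - rho) / (lambda_d * rho)
T = (0.006 - 0.0031) / (0.126 * 0.0031)
T = 7.4245 s

7.4245


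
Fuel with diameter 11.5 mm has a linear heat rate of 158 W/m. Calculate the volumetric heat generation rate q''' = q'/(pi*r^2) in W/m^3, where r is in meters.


r = D / 2 / 1000 = 11.5 / 2 / 1000 = 0.00575 m
q''' = q' / (pi * r^2)
q''' = 158 / (pi * 0.00575^2)
q''' = 1.5211e+06 W/m^3

1.5211e+06


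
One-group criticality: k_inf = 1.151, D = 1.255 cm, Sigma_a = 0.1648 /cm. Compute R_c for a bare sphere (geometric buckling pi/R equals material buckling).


L^2 = D / Sigma_a = 1.255 / 0.1648 = 7.615291 cm^2
B_m^2 = (k_inf - 1) / L^2 = (1.151 - 1) / 7.615291 = 0.01982853 /cm^2
For a bare sphere: B_g = pi/R, so R_c = pi / sqrt(B_m^2)
R_c = pi / sqrt(0.01982853) = 22.310 cm

22.310


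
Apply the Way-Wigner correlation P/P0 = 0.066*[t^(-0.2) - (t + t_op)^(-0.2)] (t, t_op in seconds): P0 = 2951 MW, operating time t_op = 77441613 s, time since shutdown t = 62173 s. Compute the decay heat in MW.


P/P0 = 0.066 * [t^(-0.2) - (t + t_op)^(-0.2)]
P/P0 = 0.066 * [62173^(-0.2) - (62173 + 77441613)^(-0.2)]
P/P0 = 0.066 * [0.1099714 - 0.02643233] = 0.005513579
P = 2951 * 0.005513579 = 16.271 MW

16.271


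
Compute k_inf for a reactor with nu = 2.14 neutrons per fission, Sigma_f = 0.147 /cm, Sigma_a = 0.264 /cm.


k_inf = nu * Sigma_f / Sigma_a
k_inf = 2.14 * 0.147 / 0.264
k_inf = 1.1916

1.1916


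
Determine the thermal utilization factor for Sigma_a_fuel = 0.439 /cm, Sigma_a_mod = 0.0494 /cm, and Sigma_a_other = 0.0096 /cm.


f = Sigma_a_fuel / (Sigma_a_fuel + Sigma_a_mod + Sigma_a_other)
f = 0.439 / (0.439 + 0.0494 + 0.0096)
f = 0.88153

0.88153


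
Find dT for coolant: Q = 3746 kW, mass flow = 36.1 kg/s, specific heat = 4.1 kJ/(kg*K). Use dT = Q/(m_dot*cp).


dT = Q / (m_dot * cp)
dT = 3746 / (36.1 * 4.1)
dT = 25.309 C

25.309


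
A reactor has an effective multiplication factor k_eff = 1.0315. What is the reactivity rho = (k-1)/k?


rho = (k_eff - 1) / k_eff
rho = (1.0315 - 1) / 1.0315
rho = 0.030538

0.030538


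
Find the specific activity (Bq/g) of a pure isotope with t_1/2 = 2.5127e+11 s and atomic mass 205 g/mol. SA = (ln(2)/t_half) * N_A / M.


lambda = ln(2) / t_half = ln(2) / 2.5127e+11 = 2.758575e-12 /s
SA = lambda * N_A / M
SA = 2.758575e-12 * 6.022e23 / 205
SA = 8.1035e+09 Bq/g

8.1035e+09


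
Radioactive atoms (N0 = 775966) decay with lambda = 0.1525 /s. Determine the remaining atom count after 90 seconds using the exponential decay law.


N = N0 * exp(-lambda * t)
N = 775966 * exp(-0.1525 * 90)
N = 0.84948

0.84948


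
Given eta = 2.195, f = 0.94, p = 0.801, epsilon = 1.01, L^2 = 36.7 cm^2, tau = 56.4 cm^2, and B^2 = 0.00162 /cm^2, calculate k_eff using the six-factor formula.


k_inf = eta*f*p*eps = 2.195*0.94*0.801*1.01 = 1.669230
P_TNL = 1/(1 + L^2*B^2) = 1/(1 + 36.7*0.00162) = 0.9438824
P_FNL = exp(-B^2*tau) = exp(-0.00162*56.4) = 0.9126818
k_eff = k_inf * P_TNL * P_FNL = 1.669230 * 0.9438824 * 0.9126818
k_eff = 1.4380

1.4380


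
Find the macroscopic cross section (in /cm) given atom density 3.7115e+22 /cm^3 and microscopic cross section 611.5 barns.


Sigma = N * sigma_barns * 1e-24
Sigma = 3.7115e+22 * 611.5 * 1e-24
Sigma = 22.696 /cm

22.696


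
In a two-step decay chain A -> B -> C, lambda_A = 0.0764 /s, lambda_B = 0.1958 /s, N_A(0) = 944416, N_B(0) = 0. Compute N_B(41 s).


N_B(t) = lambda_A * N_A0 / (lambda_B - lambda_A) * [exp(-lambda_A*t) - exp(-lambda_B*t)]
exp(-0.0764*41) = 0.04361300; exp(-0.1958*41) = 3.262652e-04
N_B = 0.0764 * 944416 / (0.1958 - 0.0764) * (0.04361300 - 3.262652e-04)
N_B = 26158

26158


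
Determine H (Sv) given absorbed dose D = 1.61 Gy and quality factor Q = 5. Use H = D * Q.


H = D * Q
H = 1.61 * 5
H = 8.0500 Sv

8.0500


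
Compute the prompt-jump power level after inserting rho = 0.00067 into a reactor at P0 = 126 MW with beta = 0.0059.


P1/P0 = beta / (beta - rho)
P1/P0 = 0.0059 / (0.0059 - 0.00067) = 1.128107
P1 = 126 * 1.128107 = 142.14 MW

142.14


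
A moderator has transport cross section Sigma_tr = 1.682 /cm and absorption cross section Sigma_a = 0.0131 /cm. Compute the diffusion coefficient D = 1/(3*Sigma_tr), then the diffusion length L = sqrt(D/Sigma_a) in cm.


D = 1 / (3 * Sigma_tr) = 1 / (3 * 1.682) = 0.1981768 cm
L = sqrt(D / Sigma_a)
L = sqrt(0.1981768 / 0.0131)
L = 3.8895 cm

3.8895


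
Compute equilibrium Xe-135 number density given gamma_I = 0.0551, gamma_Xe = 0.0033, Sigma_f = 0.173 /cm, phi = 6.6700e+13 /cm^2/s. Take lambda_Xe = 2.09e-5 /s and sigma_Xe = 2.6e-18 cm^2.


Xe_eq = (gamma_I + gamma_Xe) * Sigma_f * phi / (lambda_Xe + sigma_Xe * phi)
Numerator = (0.0551 + 0.0033) * 0.173 * 6.6700e+13 = 6.738834e+11
Denominator = 2.09e-5 + 2.6e-18 * 6.6700e+13 = 1.943200e-04
Xe_eq = 6.738834e+11 / 1.943200e-04 = 3.4679e+15 /cm^3

3.4679e+15


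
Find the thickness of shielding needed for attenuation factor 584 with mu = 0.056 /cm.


x = ln(factor) / mu
x = ln(584) / 0.056
x = 113.75 cm

113.75


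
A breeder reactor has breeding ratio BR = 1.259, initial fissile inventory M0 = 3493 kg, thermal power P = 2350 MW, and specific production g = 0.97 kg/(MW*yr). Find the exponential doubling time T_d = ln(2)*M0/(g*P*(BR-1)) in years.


Breeding gain G = BR - 1 = 1.259 - 1 = 0.259
Fissile production rate = g * P * G = 0.97 * 2350 * 0.259 = 590.3905 kg/yr
T_d = ln(2) * M0 / (g * P * G)
T_d = ln(2) * 3493 / 590.3905 = 4.1010 yr

4.1010


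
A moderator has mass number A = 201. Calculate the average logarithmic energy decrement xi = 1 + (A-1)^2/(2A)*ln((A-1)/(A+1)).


xi = 1 + (A-1)^2/(2A) * ln((A-1)/(A+1))
xi = 1 + (201-1)^2/(2*201) * ln((201-1)/(201 +1))
xi = 0.0099173

0.0099173


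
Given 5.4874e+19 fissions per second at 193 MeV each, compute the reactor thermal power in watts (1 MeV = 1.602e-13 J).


P = fission_rate * E_MeV * 1.602e-13
P = 5.4874e+19 * 193 * 1.602e-13
P = 1.6966e+09 W

1.6966e+09


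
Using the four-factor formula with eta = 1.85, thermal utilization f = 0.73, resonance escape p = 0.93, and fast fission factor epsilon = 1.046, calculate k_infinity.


k_inf = eta * f * p * epsilon
k_inf = 1.85 * 0.73 * 0.93 * 1.046
k_inf = 1.3137

1.3137
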